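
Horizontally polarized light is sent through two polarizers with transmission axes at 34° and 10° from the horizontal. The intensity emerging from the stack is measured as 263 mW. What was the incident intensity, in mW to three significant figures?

I₀ ≈ 459 mW

By Malus's law, I₁ = I₀ cos²(34° − 0°) = I₀ cos²(34°) = 0.6873 I₀.
I₂ = I₁ cos²(10° − 34°) = 0.6873 I₀ · cos²(24°) = 0.5736 I₀.
So 263 mW = 0.5736 I₀, giving I₀ = 263/0.5736 = 458.5 mW.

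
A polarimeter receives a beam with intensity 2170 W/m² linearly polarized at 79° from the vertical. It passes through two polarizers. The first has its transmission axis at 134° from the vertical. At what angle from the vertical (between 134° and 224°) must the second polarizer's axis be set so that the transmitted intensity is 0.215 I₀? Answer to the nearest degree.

By Malus's law, I₁ = I₀ cos²(134° − 79°) = I₀ cos²(55°) = 0.329 I₀.
Need I₂/I₀ = 0.215, so cos²(θ − 134°) = 0.215 / 0.329 = 0.6535.
θ − 134° = arccos(√0.6535) = 36.1°, giving θ ≈ 134 + 36.1 = 170.1°.

θ ≈ 170°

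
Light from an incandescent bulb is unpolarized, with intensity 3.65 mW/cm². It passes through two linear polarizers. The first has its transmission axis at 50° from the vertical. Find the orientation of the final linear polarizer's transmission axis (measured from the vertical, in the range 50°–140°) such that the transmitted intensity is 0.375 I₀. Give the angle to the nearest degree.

Unpolarized light through the first polarizer → I₁ = ½ I₀, now polarized at 50°.
Need I₂/I₀ = 0.375, so cos²(θ − 50°) = 0.375 / 0.5 = 0.75.
θ − 50° = arccos(√0.75) = 30.0°, giving θ ≈ 50 + 30.0 = 80.0°.

θ ≈ 80°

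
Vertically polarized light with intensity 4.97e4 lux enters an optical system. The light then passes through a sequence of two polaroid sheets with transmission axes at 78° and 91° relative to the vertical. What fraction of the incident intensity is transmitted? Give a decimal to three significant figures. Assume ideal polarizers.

I₁ = 4.97e4 lux · cos²(78°) = 2148 lux.
I₂ = I₁ · cos²(13°) = 2148 · 0.9494 = 2040 lux.
Transmitted fraction = 0.04104.

I/I₀ ≈ 0.0410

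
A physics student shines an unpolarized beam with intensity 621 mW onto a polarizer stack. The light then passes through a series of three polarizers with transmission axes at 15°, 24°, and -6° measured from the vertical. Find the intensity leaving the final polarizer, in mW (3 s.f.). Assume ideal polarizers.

I ≈ 227 mW

Unpolarized light through the first polarizer → I₁ = 621 mW/2 = 310.5 mW, polarized at 15°.
I₂ = I₁ · cos²(9°) = 310.5 · 0.9755 = 302.9 mW.
I₃ = I₂ · cos²(30°) = 302.9 · 0.75 = 227.2 mW.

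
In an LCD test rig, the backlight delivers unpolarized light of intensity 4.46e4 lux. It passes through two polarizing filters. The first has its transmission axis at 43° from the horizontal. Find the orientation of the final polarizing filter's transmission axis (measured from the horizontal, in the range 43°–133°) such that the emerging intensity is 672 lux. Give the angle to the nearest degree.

θ ≈ 123°

Unpolarized light through the first polarizer → I₁ = ½ I₀, now polarized at 43°.
Target fraction: 672 / 4.46e4 lux = 0.01507 of I₀.
Need I₂/I₀ = 0.01507, so cos²(θ − 43°) = 0.01507 / 0.5 = 0.03013.
θ − 43° = arccos(√0.03013) = 80.0°, giving θ ≈ 43 + 80.0 = 123.0°.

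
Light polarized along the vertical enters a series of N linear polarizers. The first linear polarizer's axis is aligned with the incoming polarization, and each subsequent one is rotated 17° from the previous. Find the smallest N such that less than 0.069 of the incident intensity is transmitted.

First polarizer is aligned with the polarization: full transmission.
Each further stage multiplies by cos²(17°) = 0.9145.
After N polarizers: T = 0.9145^(N−1). Require T < 0.069 ⇒ N−1 > ln(0.069)/ln(0.9145) = 29.92, so N−1 ≥ 30 and N = 31.
Check: N=31 gives T = 0.06851 < 0.069; N=30 gives T = 0.07492.

N = 31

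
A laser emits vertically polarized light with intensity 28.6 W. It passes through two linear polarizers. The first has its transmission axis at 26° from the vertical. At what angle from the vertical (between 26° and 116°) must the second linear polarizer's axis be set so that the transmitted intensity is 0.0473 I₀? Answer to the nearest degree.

I₁ = I₀ cos²(26° − 0°) = I₀ cos²(26°) = 0.8078 I₀.
Need I₂/I₀ = 0.0473, so cos²(θ − 26°) = 0.0473 / 0.8078 = 0.05855.
θ − 26° = arccos(√0.05855) = 76.0°, giving θ ≈ 26 + 76.0 = 102.0°.

θ ≈ 102°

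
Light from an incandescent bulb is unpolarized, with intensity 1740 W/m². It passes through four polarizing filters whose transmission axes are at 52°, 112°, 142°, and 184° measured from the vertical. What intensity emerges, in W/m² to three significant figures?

Unpolarized light through the first polarizer → I₁ = 1740 W/m²/2 = 870 W/m², polarized at 52°.
I₂ = I₁ · cos²(60°) = 870 · 0.25 = 217.5 W/m².
I₃ = I₂ · cos²(30°) = 217.5 · 0.75 = 163.1 W/m².
I₄ = I₃ · cos²(42°) = 163.1 · 0.5523 = 90.09 W/m².

I ≈ 90.1 W/m²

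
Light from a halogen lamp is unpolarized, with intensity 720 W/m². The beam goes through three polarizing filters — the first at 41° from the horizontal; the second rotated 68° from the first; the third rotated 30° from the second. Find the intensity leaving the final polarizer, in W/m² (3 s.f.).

Unpolarized light through the first polarizer → I₁ = 720 W/m²/2 = 360 W/m², polarized at 41°.
I₂ = I₁ · cos²(68°) = 360 · 0.1403 = 50.52 W/m².
I₃ = I₂ · cos²(30°) = 50.52 · 0.75 = 37.89 W/m².

I ≈ 37.9 W/m²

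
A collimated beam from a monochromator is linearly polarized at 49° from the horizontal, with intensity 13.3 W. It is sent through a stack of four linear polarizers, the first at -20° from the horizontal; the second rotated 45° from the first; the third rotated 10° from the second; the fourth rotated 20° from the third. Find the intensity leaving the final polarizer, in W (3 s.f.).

I ≈ 0.731 W

By Malus's law, I₁ = 13.3 W · cos²(69°) = 1.708 W.
I₂ = I₁ · cos²(45°) = 1.708 · 0.5 = 0.854 W.
I₃ = I₂ · cos²(10°) = 0.854 · 0.9698 = 0.8283 W.
I₄ = I₃ · cos²(20°) = 0.8283 · 0.883 = 0.7314 W.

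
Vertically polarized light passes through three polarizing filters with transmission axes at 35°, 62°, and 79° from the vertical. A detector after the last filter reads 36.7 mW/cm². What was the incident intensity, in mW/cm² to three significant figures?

By Malus's law, I₁ = I₀ cos²(35° − 0°) = I₀ cos²(35°) = 0.671 I₀.
I₂ = I₁ cos²(62° − 35°) = 0.671 I₀ · cos²(27°) = 0.5327 I₀.
I₃ = I₂ cos²(79° − 62°) = 0.5327 I₀ · cos²(17°) = 0.4872 I₀.
So 36.7 mW/cm² = 0.4872 I₀, giving I₀ = 36.7/0.4872 = 75.33 mW/cm².

I₀ ≈ 75.3 mW/cm²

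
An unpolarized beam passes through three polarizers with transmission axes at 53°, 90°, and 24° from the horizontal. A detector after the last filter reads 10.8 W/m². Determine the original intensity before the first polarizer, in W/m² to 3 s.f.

I₀ ≈ 205 W/m²

Unpolarized light through the first polarizer → I₁ = ½ I₀, now polarized at 53°.
I₂ = I₁ cos²(90° − 53°) = 0.5 I₀ · cos²(37°) = 0.3189 I₀.
I₃ = I₂ cos²(24° − 90°) = 0.3189 I₀ · cos²(66°) = 0.05276 I₀.
So 10.8 W/m² = 0.05276 I₀, giving I₀ = 10.8/0.05276 = 204.7 W/m².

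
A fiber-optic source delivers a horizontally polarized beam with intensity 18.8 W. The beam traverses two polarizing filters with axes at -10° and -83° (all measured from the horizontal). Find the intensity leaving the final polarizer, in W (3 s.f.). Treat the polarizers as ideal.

I ≈ 1.56 W

I₁ = 18.8 W · cos²(10°) = 18.23 W.
I₂ = I₁ · cos²(73°) = 18.23 · 0.08548 = 1.559 W.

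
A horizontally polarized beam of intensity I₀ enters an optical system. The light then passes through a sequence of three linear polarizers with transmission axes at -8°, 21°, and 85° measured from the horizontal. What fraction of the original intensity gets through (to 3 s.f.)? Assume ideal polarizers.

I₁ = I₀ cos²(-8° − 0°) = I₀ cos²(8°) = 0.9806 I₀.
I₂ = I₁ cos²(21° + 8°) = 0.9806 I₀ · cos²(29°) = 0.7501 I₀.
I₃ = I₂ cos²(85° − 21°) = 0.7501 I₀ · cos²(64°) = 0.1442 I₀.
Transmitted fraction = 0.1442.

≈ 0.144 I₀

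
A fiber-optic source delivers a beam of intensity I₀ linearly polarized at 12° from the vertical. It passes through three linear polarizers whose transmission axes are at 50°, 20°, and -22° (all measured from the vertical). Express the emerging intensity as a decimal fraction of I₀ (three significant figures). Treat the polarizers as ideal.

I₁ = I₀ cos²(50° − 12°) = I₀ cos²(38°) = 0.621 I₀.
I₂ = I₁ cos²(20° − 50°) = 0.621 I₀ · cos²(30°) = 0.4657 I₀.
I₃ = I₂ cos²(-22° − 20°) = 0.4657 I₀ · cos²(42°) = 0.2572 I₀.
Transmitted fraction = 0.2572.

≈ 0.257 I₀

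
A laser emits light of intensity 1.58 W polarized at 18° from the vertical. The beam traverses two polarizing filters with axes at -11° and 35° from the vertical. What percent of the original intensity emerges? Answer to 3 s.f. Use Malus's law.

By Malus's law, I₁ = 1.58 W · cos²(29°) = 1.209 W.
I₂ = I₁ · cos²(46°) = 1.209 · 0.4826 = 0.5832 W.
That is 36.91% of the incident intensity.

≈ 36.9%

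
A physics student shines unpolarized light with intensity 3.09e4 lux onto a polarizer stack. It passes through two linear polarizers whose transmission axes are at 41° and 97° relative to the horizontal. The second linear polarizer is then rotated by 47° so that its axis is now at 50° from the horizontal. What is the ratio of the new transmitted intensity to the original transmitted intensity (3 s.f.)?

I_new/I_old ≈ 3.12

Before rotation:
Unpolarized light through the first polarizer → I₁ = ½ I₀, now polarized at 41°.
I₂ = I₁ cos²(97° − 41°) = 0.5 I₀ · cos²(56°) = 0.1563 I₀.
After rotation:
Unpolarized light through the first polarizer → I₁ = ½ I₀, now polarized at 41°.
I₂ = I₁ cos²(50° − 41°) = 0.5 I₀ · cos²(9°) = 0.4878 I₀.
Ratio = 0.4878 / 0.1563 = 3.12.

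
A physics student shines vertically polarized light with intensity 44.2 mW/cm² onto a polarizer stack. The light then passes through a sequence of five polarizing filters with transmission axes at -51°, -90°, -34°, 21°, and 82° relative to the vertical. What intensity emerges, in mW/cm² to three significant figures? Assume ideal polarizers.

By Malus's law, I₁ = 44.2 mW/cm² · cos²(51°) = 17.51 mW/cm².
I₂ = I₁ · cos²(39°) = 17.51 · 0.604 = 10.57 mW/cm².
I₃ = I₂ · cos²(56°) = 10.57 · 0.3127 = 3.306 mW/cm².
I₄ = I₃ · cos²(55°) = 3.306 · 0.329 = 1.088 mW/cm².
I₅ = I₄ · cos²(61°) = 1.088 · 0.235 = 0.2556 mW/cm².

I ≈ 0.256 mW/cm²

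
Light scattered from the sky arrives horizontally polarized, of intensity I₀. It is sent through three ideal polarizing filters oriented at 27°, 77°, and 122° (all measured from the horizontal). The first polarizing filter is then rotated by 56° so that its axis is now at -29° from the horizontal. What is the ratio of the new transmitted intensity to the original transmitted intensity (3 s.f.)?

I_new/I_old ≈ 0.177

Before rotation:
By Malus's law, I₁ = I₀ cos²(27° − 0°) = I₀ cos²(27°) = 0.7939 I₀.
I₂ = I₁ cos²(77° − 27°) = 0.7939 I₀ · cos²(50°) = 0.328 I₀.
I₃ = I₂ cos²(122° − 77°) = 0.328 I₀ · cos²(45°) = 0.164 I₀.
After rotation:
I₁ = I₀ cos²(-29° − 0°) = I₀ cos²(29°) = 0.765 I₀.
Angle between axes 1 and 2: 74°. I₂ = 0.765 I₀ · cos²(74°) = 0.05812 I₀.
I₃ = I₂ cos²(122° − 77°) = 0.05812 I₀ · cos²(45°) = 0.02906 I₀.
Ratio = 0.02906 / 0.164 = 0.1772.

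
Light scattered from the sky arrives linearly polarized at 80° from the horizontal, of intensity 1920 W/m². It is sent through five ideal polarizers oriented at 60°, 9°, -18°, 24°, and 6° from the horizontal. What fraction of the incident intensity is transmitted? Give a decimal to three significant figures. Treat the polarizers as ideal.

I/I₀ ≈ 0.139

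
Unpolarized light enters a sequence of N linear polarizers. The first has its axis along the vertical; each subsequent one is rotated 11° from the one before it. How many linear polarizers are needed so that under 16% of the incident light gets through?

First polarizer halves the unpolarized light: factor 1/2.
Each further stage multiplies by cos²(11°) = 0.9636.
After N polarizers: T = 0.5·0.9636^(N−1). Require T < 0.16 ⇒ N−1 > ln(0.16/0.5)/ln(0.9636) = 30.72, so N−1 ≥ 31 and N = 32.
Check: N=32 gives T = 0.1584 < 0.16; N=31 gives T = 0.1643.

N = 32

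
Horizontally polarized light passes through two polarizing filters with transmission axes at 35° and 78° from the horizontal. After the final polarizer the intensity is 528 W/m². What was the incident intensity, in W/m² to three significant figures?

I₀ ≈ 1470 W/m²

By Malus's law, I₁ = I₀ cos²(35° − 0°) = I₀ cos²(35°) = 0.671 I₀.
I₂ = I₁ cos²(78° − 35°) = 0.671 I₀ · cos²(43°) = 0.3589 I₀.
So 528 W/m² = 0.3589 I₀, giving I₀ = 528/0.3589 = 1471 W/m².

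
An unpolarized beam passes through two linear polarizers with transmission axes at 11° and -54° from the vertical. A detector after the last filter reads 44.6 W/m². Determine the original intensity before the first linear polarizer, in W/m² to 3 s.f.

I₀ ≈ 499 W/m²

Unpolarized light through the first polarizer → I₁ = ½ I₀, now polarized at 11°.
I₂ = I₁ cos²(-54° − 11°) = 0.5 I₀ · cos²(65°) = 0.0893 I₀.
So 44.6 W/m² = 0.0893 I₀, giving I₀ = 44.6/0.0893 = 499.4 W/m².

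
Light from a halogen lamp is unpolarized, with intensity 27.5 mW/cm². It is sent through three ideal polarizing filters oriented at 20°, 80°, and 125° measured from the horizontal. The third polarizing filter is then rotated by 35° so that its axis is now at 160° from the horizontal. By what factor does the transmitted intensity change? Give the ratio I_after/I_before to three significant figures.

I_new/I_old ≈ 0.0603

Before rotation:
Unpolarized light through the first polarizer → I₁ = ½ I₀, now polarized at 20°.
I₂ = I₁ cos²(80° − 20°) = 0.5 I₀ · cos²(60°) = 0.125 I₀.
I₃ = I₂ cos²(125° − 80°) = 0.125 I₀ · cos²(45°) = 0.0625 I₀.
After rotation:
Unpolarized light through the first polarizer → I₁ = ½ I₀, now polarized at 20°.
I₂ = I₁ cos²(80° − 20°) = 0.5 I₀ · cos²(60°) = 0.125 I₀.
I₃ = I₂ cos²(160° − 80°) = 0.125 I₀ · cos²(80°) = 0.003769 I₀.
Ratio = 0.003769 / 0.0625 = 0.06031.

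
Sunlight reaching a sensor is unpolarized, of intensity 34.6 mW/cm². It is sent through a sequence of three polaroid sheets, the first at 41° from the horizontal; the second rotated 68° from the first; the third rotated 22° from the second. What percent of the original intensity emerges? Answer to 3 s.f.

Unpolarized light through the first polarizer → I₁ = 34.6 mW/cm²/2 = 17.3 mW/cm², polarized at 41°.
I₂ = I₁ · cos²(68°) = 17.3 · 0.1403 = 2.428 mW/cm².
I₃ = I₂ · cos²(22°) = 2.428 · 0.8597 = 2.087 mW/cm².
That is 6.032% of the incident intensity.

≈ 6.03%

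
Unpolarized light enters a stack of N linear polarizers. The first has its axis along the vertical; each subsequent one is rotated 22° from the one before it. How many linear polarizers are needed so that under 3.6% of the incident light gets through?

N = 19

First polarizer halves the unpolarized light: factor 1/2.
Each further stage multiplies by cos²(22°) = 0.8597.
After N polarizers: T = 0.5·0.8597^(N−1). Require T < 0.036 ⇒ N−1 > ln(0.036/0.5)/ln(0.8597) = 17.40, so N−1 ≥ 18 and N = 19.
Check: N=19 gives T = 0.03288 < 0.036; N=18 gives T = 0.03825.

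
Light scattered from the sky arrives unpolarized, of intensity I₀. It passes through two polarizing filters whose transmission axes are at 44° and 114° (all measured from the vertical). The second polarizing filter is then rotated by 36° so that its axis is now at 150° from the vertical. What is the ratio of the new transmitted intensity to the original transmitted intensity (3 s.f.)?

I_new/I_old ≈ 0.649

Before rotation:
Unpolarized light through the first polarizer → I₁ = ½ I₀, now polarized at 44°.
I₂ = I₁ cos²(114° − 44°) = 0.5 I₀ · cos²(70°) = 0.05849 I₀.
After rotation:
Unpolarized light through the first polarizer → I₁ = ½ I₀, now polarized at 44°.
Angle between axes 1 and 2: 74°. I₂ = 0.5 I₀ · cos²(74°) = 0.03799 I₀.
Ratio = 0.03799 / 0.05849 = 0.6495.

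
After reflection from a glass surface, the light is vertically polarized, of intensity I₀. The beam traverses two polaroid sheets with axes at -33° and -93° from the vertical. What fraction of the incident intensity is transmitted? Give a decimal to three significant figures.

≈ 0.176 I₀

I₁ = I₀ cos²(-33° − 0°) = I₀ cos²(33°) = 0.7034 I₀.
I₂ = I₁ cos²(-93° + 33°) = 0.7034 I₀ · cos²(60°) = 0.1758 I₀.
Transmitted fraction = 0.1758.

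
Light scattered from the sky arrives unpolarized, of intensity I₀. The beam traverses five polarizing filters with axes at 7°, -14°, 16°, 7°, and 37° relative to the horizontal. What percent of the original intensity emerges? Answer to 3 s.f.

Unpolarized light through the first polarizer → I₁ = ½ I₀, now polarized at 7°.
I₂ = I₁ cos²(-14° − 7°) = 0.5 I₀ · cos²(21°) = 0.4358 I₀.
I₃ = I₂ cos²(16° + 14°) = 0.4358 I₀ · cos²(30°) = 0.3268 I₀.
I₄ = I₃ cos²(7° − 16°) = 0.3268 I₀ · cos²(9°) = 0.3188 I₀.
I₅ = I₄ cos²(37° − 7°) = 0.3188 I₀ · cos²(30°) = 0.2391 I₀.
That is 23.91% of the incident intensity.

≈ 23.9%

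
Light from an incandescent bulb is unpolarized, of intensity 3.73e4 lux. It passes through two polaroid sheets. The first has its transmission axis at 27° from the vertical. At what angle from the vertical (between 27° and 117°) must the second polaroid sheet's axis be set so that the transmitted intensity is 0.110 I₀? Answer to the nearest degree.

θ ≈ 89°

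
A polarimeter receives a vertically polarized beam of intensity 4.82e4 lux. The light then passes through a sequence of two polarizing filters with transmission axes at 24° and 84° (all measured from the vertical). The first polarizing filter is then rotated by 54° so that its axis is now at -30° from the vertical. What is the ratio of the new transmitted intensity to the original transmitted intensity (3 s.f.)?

I_new/I_old ≈ 0.595

Before rotation:
By Malus's law, I₁ = I₀ cos²(24° − 0°) = I₀ cos²(24°) = 0.8346 I₀.
I₂ = I₁ cos²(84° − 24°) = 0.8346 I₀ · cos²(60°) = 0.2086 I₀.
After rotation:
I₁ = I₀ cos²(-30° − 0°) = I₀ cos²(30°) = 0.75 I₀.
Angle between axes 1 and 2: 66°. I₂ = 0.75 I₀ · cos²(66°) = 0.1241 I₀.
Ratio = 0.1241 / 0.2086 = 0.5947.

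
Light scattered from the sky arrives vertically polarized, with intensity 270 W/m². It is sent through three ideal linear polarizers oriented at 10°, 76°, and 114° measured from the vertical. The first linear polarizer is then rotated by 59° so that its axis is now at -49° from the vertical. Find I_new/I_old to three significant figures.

Before rotation:
I₁ = I₀ cos²(10° − 0°) = I₀ cos²(10°) = 0.9698 I₀.
I₂ = I₁ cos²(76° − 10°) = 0.9698 I₀ · cos²(66°) = 0.1604 I₀.
I₃ = I₂ cos²(114° − 76°) = 0.1604 I₀ · cos²(38°) = 0.09963 I₀.
After rotation:
I₁ = I₀ cos²(-49° − 0°) = I₀ cos²(49°) = 0.4304 I₀.
Angle between axes 1 and 2: 55°. I₂ = 0.4304 I₀ · cos²(55°) = 0.1416 I₀.
I₃ = I₂ cos²(114° − 76°) = 0.1416 I₀ · cos²(38°) = 0.08793 I₀.
Ratio = 0.08793 / 0.09963 = 0.8825.

I_new/I_old ≈ 0.883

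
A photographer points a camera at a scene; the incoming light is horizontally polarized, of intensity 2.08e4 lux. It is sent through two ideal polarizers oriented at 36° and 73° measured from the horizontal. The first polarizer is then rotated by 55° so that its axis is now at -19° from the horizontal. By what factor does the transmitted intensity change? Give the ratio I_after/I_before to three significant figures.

I_new/I_old ≈ 0.00261

Before rotation:
By Malus's law, I₁ = I₀ cos²(36° − 0°) = I₀ cos²(36°) = 0.6545 I₀.
I₂ = I₁ cos²(73° − 36°) = 0.6545 I₀ · cos²(37°) = 0.4175 I₀.
After rotation:
I₁ = I₀ cos²(-19° − 0°) = I₀ cos²(19°) = 0.894 I₀.
Angle between axes 1 and 2: 88°. I₂ = 0.894 I₀ · cos²(88°) = 0.001089 I₀.
Ratio = 0.001089 / 0.4175 = 0.002608.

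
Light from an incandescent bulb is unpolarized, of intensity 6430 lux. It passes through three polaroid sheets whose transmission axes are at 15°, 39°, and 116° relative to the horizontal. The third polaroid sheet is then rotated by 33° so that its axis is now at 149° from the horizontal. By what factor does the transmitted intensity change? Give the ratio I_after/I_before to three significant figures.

Before rotation:
Unpolarized light through the first polarizer → I₁ = ½ I₀, now polarized at 15°.
I₂ = I₁ cos²(39° − 15°) = 0.5 I₀ · cos²(24°) = 0.4173 I₀.
I₃ = I₂ cos²(116° − 39°) = 0.4173 I₀ · cos²(77°) = 0.02112 I₀.
After rotation:
Unpolarized light through the first polarizer → I₁ = ½ I₀, now polarized at 15°.
I₂ = I₁ cos²(39° − 15°) = 0.5 I₀ · cos²(24°) = 0.4173 I₀.
Angle between axes 2 and 3: 70°. I₃ = 0.4173 I₀ · cos²(70°) = 0.04881 I₀.
Ratio = 0.04881 / 0.02112 = 2.312.

I_new/I_old ≈ 2.31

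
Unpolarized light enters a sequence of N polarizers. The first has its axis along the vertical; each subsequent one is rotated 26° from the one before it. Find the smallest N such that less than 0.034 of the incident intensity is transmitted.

First polarizer halves the unpolarized light: factor 1/2.
Each further stage multiplies by cos²(26°) = 0.8078.
After N polarizers: T = 0.5·0.8078^(N−1). Require T < 0.034 ⇒ N−1 > ln(0.034/0.5)/ln(0.8078) = 12.60, so N−1 ≥ 13 and N = 14.
Check: N=14 gives T = 0.0312 < 0.034; N=13 gives T = 0.03862.

N = 14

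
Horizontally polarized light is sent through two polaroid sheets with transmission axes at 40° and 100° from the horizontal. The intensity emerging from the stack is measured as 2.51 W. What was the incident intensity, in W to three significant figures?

By Malus's law, I₁ = I₀ cos²(40° − 0°) = I₀ cos²(40°) = 0.5868 I₀.
I₂ = I₁ cos²(100° − 40°) = 0.5868 I₀ · cos²(60°) = 0.1467 I₀.
So 2.51 W = 0.1467 I₀, giving I₀ = 2.51/0.1467 = 17.11 W.

I₀ ≈ 17.1 W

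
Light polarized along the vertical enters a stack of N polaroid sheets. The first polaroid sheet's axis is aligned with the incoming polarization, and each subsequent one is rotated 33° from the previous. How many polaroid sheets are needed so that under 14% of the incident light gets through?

First polarizer is aligned with the polarization: full transmission.
Each further stage multiplies by cos²(33°) = 0.7034.
After N polarizers: T = 0.7034^(N−1). Require T < 0.14 ⇒ N−1 > ln(0.14)/ln(0.7034) = 5.59, so N−1 ≥ 6 and N = 7.
Check: N=7 gives T = 0.1211 < 0.14; N=6 gives T = 0.1722.

N = 7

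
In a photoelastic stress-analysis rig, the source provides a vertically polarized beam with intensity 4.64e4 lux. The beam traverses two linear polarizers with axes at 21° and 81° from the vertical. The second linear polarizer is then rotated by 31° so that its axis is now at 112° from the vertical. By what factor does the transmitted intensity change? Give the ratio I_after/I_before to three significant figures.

Before rotation:
By Malus's law, I₁ = I₀ cos²(21° − 0°) = I₀ cos²(21°) = 0.8716 I₀.
I₂ = I₁ cos²(81° − 21°) = 0.8716 I₀ · cos²(60°) = 0.2179 I₀.
After rotation:
I₁ = I₀ cos²(21° − 0°) = I₀ cos²(21°) = 0.8716 I₀.
Angle between axes 1 and 2: 89°. I₂ = 0.8716 I₀ · cos²(89°) = 0.0002655 I₀.
Ratio = 0.0002655 / 0.2179 = 0.001218.

I_new/I_old ≈ 0.00122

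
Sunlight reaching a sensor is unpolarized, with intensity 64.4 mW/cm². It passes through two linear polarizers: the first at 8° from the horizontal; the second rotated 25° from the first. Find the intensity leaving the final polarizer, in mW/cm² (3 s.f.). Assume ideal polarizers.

I ≈ 26.4 mW/cm²

Unpolarized light through the first polarizer → I₁ = 64.4 mW/cm²/2 = 32.2 mW/cm², polarized at 8°.
I₂ = I₁ · cos²(25°) = 32.2 · 0.8214 = 26.45 mW/cm².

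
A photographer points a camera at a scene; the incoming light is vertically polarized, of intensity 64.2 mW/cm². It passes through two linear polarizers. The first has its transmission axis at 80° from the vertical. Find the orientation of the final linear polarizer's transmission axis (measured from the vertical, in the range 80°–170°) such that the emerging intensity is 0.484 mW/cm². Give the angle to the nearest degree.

By Malus's law, I₁ = I₀ cos²(80° − 0°) = I₀ cos²(80°) = 0.03015 I₀.
Target fraction: 0.484 / 64.2 mW/cm² = 0.007539 of I₀.
Need I₂/I₀ = 0.007539, so cos²(θ − 80°) = 0.007539 / 0.03015 = 0.25.
θ − 80° = arccos(√0.25) = 60.0°, giving θ ≈ 80 + 60.0 = 140.0°.

θ ≈ 140°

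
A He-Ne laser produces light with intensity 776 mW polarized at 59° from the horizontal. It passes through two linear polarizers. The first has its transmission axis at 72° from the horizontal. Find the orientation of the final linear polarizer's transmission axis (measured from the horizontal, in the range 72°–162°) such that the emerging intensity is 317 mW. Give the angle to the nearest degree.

θ ≈ 121°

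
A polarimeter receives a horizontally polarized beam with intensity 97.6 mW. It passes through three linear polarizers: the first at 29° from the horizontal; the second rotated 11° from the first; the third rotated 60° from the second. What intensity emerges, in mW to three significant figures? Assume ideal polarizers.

I₁ = 97.6 mW · cos²(29°) = 74.66 mW.
I₂ = I₁ · cos²(11°) = 74.66 · 0.9636 = 71.94 mW.
I₃ = I₂ · cos²(60°) = 71.94 · 0.25 = 17.99 mW.

I ≈ 18.0 mW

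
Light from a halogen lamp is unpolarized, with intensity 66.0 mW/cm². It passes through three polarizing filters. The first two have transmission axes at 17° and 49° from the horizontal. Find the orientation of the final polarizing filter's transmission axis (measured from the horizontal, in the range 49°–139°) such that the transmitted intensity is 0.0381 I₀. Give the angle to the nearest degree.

θ ≈ 120°

Unpolarized light through the first polarizer → I₁ = ½ I₀, now polarized at 17°.
I₂ = I₁ cos²(49° − 17°) = 0.5 I₀ · cos²(32°) = 0.3596 I₀.
Need I₃/I₀ = 0.0381, so cos²(θ − 49°) = 0.0381 / 0.3596 = 0.106.
θ − 49° = arccos(√0.106) = 71.0°, giving θ ≈ 49 + 71.0 = 120.0°.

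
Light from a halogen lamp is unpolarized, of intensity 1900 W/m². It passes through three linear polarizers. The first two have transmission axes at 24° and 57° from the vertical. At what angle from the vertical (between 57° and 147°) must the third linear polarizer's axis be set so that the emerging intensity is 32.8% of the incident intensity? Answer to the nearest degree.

Unpolarized light through the first polarizer → I₁ = ½ I₀, now polarized at 24°.
I₂ = I₁ cos²(57° − 24°) = 0.5 I₀ · cos²(33°) = 0.3517 I₀.
Need I₃/I₀ = 0.328, so cos²(θ − 57°) = 0.328 / 0.3517 = 0.9327.
θ − 57° = arccos(√0.9327) = 15.0°, giving θ ≈ 57 + 15.0 = 72.0°.

θ ≈ 72°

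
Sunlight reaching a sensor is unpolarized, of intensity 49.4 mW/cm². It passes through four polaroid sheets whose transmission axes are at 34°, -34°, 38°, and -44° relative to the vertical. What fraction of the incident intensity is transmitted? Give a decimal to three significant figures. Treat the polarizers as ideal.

Unpolarized light through the first polarizer → I₁ = 49.4 mW/cm²/2 = 24.7 mW/cm², polarized at 34°.
I₂ = I₁ · cos²(68°) = 24.7 · 0.1403 = 3.466 mW/cm².
I₃ = I₂ · cos²(72°) = 3.466 · 0.09549 = 0.331 mW/cm².
I₄ = I₃ · cos²(82°) = 0.331 · 0.01937 = 0.006411 mW/cm².
Transmitted fraction = 0.0001298.

I/I₀ ≈ 0.000130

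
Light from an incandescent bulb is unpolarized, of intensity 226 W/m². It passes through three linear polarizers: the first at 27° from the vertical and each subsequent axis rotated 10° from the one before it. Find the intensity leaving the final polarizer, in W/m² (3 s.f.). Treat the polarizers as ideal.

I ≈ 106 W/m²

Unpolarized light through the first polarizer → I₁ = 226 W/m²/2 = 113 W/m², polarized at 27°.
I₂ = I₁ · cos²(10°) = 113 · 0.9698 = 109.6 W/m².
I₃ = I₂ · cos²(10°) = 109.6 · 0.9698 = 106.3 W/m².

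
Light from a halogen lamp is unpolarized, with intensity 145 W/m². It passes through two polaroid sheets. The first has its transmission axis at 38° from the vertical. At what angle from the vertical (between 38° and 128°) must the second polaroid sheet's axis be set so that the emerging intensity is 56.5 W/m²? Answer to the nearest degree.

θ ≈ 66°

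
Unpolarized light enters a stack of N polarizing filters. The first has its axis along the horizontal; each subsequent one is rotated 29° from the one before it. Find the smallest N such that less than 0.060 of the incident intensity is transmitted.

First polarizer halves the unpolarized light: factor 1/2.
Each further stage multiplies by cos²(29°) = 0.765.
After N polarizers: T = 0.5·0.765^(N−1). Require T < 0.060 ⇒ N−1 > ln(0.060/0.5)/ln(0.765) = 7.91, so N−1 ≥ 8 and N = 9.
Check: N=9 gives T = 0.05862 < 0.060; N=8 gives T = 0.07664.

N = 9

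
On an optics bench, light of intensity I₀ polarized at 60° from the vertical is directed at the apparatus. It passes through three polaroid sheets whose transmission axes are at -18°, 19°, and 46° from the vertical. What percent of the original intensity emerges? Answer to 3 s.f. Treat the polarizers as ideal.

I₁ = I₀ cos²(-18° − 60°) = I₀ cos²(78°) = 0.04323 I₀.
I₂ = I₁ cos²(19° + 18°) = 0.04323 I₀ · cos²(37°) = 0.02757 I₀.
I₃ = I₂ cos²(46° − 19°) = 0.02757 I₀ · cos²(27°) = 0.02189 I₀.
That is 2.189% of the incident intensity.

≈ 2.19%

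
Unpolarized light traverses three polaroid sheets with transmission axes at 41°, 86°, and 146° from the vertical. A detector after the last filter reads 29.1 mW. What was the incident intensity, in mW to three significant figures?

Unpolarized light through the first polarizer → I₁ = ½ I₀, now polarized at 41°.
I₂ = I₁ cos²(86° − 41°) = 0.5 I₀ · cos²(45°) = 0.25 I₀.
I₃ = I₂ cos²(146° − 86°) = 0.25 I₀ · cos²(60°) = 0.0625 I₀.
So 29.1 mW = 0.0625 I₀, giving I₀ = 29.1/0.0625 = 465.6 mW.

I₀ ≈ 466 mW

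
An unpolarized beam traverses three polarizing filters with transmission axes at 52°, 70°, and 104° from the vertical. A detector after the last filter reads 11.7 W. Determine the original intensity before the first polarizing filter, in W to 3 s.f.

I₀ ≈ 37.6 W

Unpolarized light through the first polarizer → I₁ = ½ I₀, now polarized at 52°.
I₂ = I₁ cos²(70° − 52°) = 0.5 I₀ · cos²(18°) = 0.4523 I₀.
I₃ = I₂ cos²(104° − 70°) = 0.4523 I₀ · cos²(34°) = 0.3108 I₀.
So 11.7 W = 0.3108 I₀, giving I₀ = 11.7/0.3108 = 37.64 W.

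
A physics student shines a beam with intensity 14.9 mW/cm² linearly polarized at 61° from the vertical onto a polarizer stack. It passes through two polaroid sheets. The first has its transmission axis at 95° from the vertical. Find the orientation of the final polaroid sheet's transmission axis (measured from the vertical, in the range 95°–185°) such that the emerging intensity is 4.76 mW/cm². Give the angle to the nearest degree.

By Malus's law, I₁ = I₀ cos²(95° − 61°) = I₀ cos²(34°) = 0.6873 I₀.
Target fraction: 4.76 / 14.9 mW/cm² = 0.3195 of I₀.
Need I₂/I₀ = 0.3195, so cos²(θ − 95°) = 0.3195 / 0.6873 = 0.4648.
θ − 95° = arccos(√0.4648) = 47.0°, giving θ ≈ 95 + 47.0 = 142.0°.

θ ≈ 142°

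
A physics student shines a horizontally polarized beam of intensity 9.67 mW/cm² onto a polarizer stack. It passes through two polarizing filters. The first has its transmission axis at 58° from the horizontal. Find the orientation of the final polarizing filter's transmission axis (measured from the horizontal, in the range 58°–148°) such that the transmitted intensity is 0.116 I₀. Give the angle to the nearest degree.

θ ≈ 108°

I₁ = I₀ cos²(58° − 0°) = I₀ cos²(58°) = 0.2808 I₀.
Need I₂/I₀ = 0.116, so cos²(θ − 58°) = 0.116 / 0.2808 = 0.4131.
θ − 58° = arccos(√0.4131) = 50.0°, giving θ ≈ 58 + 50.0 = 108.0°.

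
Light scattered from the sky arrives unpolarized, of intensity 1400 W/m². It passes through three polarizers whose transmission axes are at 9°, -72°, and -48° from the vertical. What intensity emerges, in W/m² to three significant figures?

Unpolarized light through the first polarizer → I₁ = 1400 W/m²/2 = 700 W/m², polarized at 9°.
I₂ = I₁ · cos²(81°) = 700 · 0.02447 = 17.13 W/m².
I₃ = I₂ · cos²(24°) = 17.13 · 0.8346 = 14.3 W/m².

I ≈ 14.3 W/m²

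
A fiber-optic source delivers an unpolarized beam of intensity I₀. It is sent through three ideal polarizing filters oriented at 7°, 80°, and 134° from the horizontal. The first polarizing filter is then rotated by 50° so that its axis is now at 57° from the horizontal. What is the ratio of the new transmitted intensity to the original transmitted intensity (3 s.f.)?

Before rotation:
Unpolarized light through the first polarizer → I₁ = ½ I₀, now polarized at 7°.
I₂ = I₁ cos²(80° − 7°) = 0.5 I₀ · cos²(73°) = 0.04274 I₀.
I₃ = I₂ cos²(134° − 80°) = 0.04274 I₀ · cos²(54°) = 0.01477 I₀.
After rotation:
Unpolarized light through the first polarizer → I₁ = ½ I₀, now polarized at 57°.
I₂ = I₁ cos²(80° − 57°) = 0.5 I₀ · cos²(23°) = 0.4237 I₀.
I₃ = I₂ cos²(134° − 80°) = 0.4237 I₀ · cos²(54°) = 0.1464 I₀.
Ratio = 0.1464 / 0.01477 = 9.912.

I_new/I_old ≈ 9.91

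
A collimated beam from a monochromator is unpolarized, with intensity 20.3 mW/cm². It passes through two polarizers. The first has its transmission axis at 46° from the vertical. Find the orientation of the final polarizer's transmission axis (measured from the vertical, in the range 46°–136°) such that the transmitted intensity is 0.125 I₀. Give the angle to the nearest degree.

θ ≈ 106°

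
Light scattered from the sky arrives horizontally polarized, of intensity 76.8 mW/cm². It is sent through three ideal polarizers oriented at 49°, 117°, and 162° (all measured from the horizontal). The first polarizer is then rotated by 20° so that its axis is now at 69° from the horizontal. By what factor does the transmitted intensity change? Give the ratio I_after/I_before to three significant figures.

Before rotation:
I₁ = I₀ cos²(49° − 0°) = I₀ cos²(49°) = 0.4304 I₀.
I₂ = I₁ cos²(117° − 49°) = 0.4304 I₀ · cos²(68°) = 0.0604 I₀.
I₃ = I₂ cos²(162° − 117°) = 0.0604 I₀ · cos²(45°) = 0.0302 I₀.
After rotation:
I₁ = I₀ cos²(69° − 0°) = I₀ cos²(69°) = 0.1284 I₀.
I₂ = I₁ cos²(117° − 69°) = 0.1284 I₀ · cos²(48°) = 0.0575 I₀.
I₃ = I₂ cos²(162° − 117°) = 0.0575 I₀ · cos²(45°) = 0.02875 I₀.
Ratio = 0.02875 / 0.0302 = 0.952.

I_new/I_old ≈ 0.952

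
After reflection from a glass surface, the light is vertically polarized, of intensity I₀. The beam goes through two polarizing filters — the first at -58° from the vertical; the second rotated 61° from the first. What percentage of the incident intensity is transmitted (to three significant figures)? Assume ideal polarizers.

≈ 6.60%

I₁ = I₀ cos²(-58° − 0°) = I₀ cos²(58°) = 0.2808 I₀.
I₂ = I₁ cos²(61°) = 0.2808 · 0.235 I₀ = 0.066 I₀.
That is 6.6% of the incident intensity.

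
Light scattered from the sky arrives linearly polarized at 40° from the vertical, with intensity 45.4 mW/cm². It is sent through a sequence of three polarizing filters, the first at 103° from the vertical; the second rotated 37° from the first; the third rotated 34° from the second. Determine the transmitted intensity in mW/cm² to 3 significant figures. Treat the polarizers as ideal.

By Malus's law, I₁ = 45.4 mW/cm² · cos²(63°) = 9.357 mW/cm².
I₂ = I₁ · cos²(37°) = 9.357 · 0.6378 = 5.968 mW/cm².
I₃ = I₂ · cos²(34°) = 5.968 · 0.6873 = 4.102 mW/cm².

I ≈ 4.10 mW/cm²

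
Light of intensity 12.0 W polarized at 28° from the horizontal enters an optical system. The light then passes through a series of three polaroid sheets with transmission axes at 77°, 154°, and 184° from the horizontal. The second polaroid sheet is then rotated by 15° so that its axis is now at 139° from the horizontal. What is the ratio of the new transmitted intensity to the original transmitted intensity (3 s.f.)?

Before rotation:
I₁ = I₀ cos²(77° − 28°) = I₀ cos²(49°) = 0.4304 I₀.
I₂ = I₁ cos²(154° − 77°) = 0.4304 I₀ · cos²(77°) = 0.02178 I₀.
I₃ = I₂ cos²(184° − 154°) = 0.02178 I₀ · cos²(30°) = 0.01634 I₀.
After rotation:
I₁ = I₀ cos²(77° − 28°) = I₀ cos²(49°) = 0.4304 I₀.
I₂ = I₁ cos²(139° − 77°) = 0.4304 I₀ · cos²(62°) = 0.09486 I₀.
I₃ = I₂ cos²(184° − 139°) = 0.09486 I₀ · cos²(45°) = 0.04743 I₀.
Ratio = 0.04743 / 0.01634 = 2.904.

I_new/I_old ≈ 2.90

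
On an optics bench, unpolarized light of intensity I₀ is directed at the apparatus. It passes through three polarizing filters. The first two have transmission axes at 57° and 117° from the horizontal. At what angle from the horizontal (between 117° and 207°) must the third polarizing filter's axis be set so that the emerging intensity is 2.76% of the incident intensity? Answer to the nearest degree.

θ ≈ 179°

Unpolarized light through the first polarizer → I₁ = ½ I₀, now polarized at 57°.
I₂ = I₁ cos²(117° − 57°) = 0.5 I₀ · cos²(60°) = 0.125 I₀.
Need I₃/I₀ = 0.0276, so cos²(θ − 117°) = 0.0276 / 0.125 = 0.2208.
θ − 117° = arccos(√0.2208) = 62.0°, giving θ ≈ 117 + 62.0 = 179.0°.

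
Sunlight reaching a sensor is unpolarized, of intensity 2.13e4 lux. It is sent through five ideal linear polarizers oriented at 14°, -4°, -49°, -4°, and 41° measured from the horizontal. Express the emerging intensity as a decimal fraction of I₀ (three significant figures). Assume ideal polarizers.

Unpolarized light through the first polarizer → I₁ = 2.13e4 lux/2 = 1.065e+04 lux, polarized at 14°.
I₂ = I₁ · cos²(18°) = 1.065e+04 · 0.9045 = 9633 lux.
I₃ = I₂ · cos²(45°) = 9633 · 0.5 = 4817 lux.
I₄ = I₃ · cos²(45°) = 4817 · 0.5 = 2408 lux.
I₅ = I₄ · cos²(45°) = 2408 · 0.5 = 1204 lux.
Transmitted fraction = 0.05653.

I/I₀ ≈ 0.0565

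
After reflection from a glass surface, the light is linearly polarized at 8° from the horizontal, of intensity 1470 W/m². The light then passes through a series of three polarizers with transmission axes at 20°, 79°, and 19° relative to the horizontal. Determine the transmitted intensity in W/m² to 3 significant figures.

By Malus's law, I₁ = 1470 W/m² · cos²(12°) = 1406 W/m².
I₂ = I₁ · cos²(59°) = 1406 · 0.2653 = 373.1 W/m².
I₃ = I₂ · cos²(60°) = 373.1 · 0.25 = 93.27 W/m².

I ≈ 93.3 W/m²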